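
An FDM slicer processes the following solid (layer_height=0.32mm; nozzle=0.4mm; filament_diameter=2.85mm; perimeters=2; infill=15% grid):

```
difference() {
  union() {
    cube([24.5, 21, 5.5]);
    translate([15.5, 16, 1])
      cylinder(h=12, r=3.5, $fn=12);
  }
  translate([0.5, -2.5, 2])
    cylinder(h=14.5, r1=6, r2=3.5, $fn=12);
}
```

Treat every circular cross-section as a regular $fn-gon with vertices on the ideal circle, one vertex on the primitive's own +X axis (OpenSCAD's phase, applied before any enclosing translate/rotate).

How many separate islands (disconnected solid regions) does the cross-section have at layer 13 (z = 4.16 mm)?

1

At z = 4.16 mm: the cube is present — its section is the full 24.5×21 rectangle; the r=3.5 cylinder at (15.5, 16) contributes a regular 12-gon of circumradius 3.5; Combining (union): the r=3.5 cylinder at (15.5, 16) lies entirely inside the 24.5×21 cube, so the union is just the 24.5×21 cube — 1 connected region; the cone at (0.5, -2.5) contributes a regular 12-gon of circumradius 5.628 (interpolated between r1=6 and r2=3.5 at t=0.149); Subtracting the remaining from the first: starting from the result so far, the cone at (0.5, -2.5) partially overlaps it — only the 12.05 mm² overlap (of its 95.01 mm²) is removed, clipping the outline — 1 connected region. Overall, the cross-section is a single solid region. Island count = 1.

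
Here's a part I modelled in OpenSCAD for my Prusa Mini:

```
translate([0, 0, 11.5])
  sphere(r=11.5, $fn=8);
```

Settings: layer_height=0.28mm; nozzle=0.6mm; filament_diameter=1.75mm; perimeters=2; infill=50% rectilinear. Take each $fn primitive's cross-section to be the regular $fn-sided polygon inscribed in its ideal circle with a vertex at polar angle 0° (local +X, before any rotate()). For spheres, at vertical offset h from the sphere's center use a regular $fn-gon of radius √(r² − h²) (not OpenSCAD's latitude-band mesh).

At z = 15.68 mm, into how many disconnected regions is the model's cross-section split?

1

At z = 15.68 mm: the sphere: section is a regular 8-gon, circumradius = √(r²−h²) = √(11.5²−4.18²) = 10.713. The result has 1 disconnected region.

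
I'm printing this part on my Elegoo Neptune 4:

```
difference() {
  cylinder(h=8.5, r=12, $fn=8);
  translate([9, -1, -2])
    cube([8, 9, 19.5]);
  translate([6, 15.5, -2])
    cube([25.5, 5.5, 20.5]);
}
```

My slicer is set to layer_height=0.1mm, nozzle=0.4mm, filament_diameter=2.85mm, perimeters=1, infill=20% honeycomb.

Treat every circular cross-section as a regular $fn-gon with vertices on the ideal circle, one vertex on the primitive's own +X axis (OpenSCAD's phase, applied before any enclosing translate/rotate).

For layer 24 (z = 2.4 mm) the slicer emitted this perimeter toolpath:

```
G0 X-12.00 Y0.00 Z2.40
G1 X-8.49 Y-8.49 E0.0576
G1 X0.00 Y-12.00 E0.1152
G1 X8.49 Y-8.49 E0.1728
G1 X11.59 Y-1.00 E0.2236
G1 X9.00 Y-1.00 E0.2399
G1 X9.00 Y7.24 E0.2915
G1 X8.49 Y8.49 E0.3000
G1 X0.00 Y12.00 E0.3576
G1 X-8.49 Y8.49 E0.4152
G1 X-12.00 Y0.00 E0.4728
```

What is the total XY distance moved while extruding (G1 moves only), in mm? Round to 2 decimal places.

Sum the Euclidean lengths of each G1 segment: total = 75.41 mm.

75.41 mm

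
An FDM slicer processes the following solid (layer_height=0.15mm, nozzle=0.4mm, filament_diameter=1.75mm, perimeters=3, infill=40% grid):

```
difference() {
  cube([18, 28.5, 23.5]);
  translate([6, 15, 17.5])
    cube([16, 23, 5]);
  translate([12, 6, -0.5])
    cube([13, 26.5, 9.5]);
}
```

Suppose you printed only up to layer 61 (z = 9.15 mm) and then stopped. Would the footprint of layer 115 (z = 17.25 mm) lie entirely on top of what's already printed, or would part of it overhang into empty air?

Compare the two slices. At z = 9.15: the cube is present — its section is the full 18×28.5 rectangle (area 513.00 mm²); the cube at (6, 15) does not reach this height (z outside [17.5, 22.5]); the cube at (12, 6) is not intersected at this z (z outside [-0.5, 9]); Taking the first minus the rest: none of the subtracted shapes is present at this height, so the 18×28.5 cube is unchanged — area = 513.00 mm². At z = 17.25: the 18×28.5 cube contributes its full rectangle (area 513.00 mm²); the cube at (6, 15) does not reach this height (z outside [17.5, 22.5]); the cube at (12, 6) does not reach this height (z outside [-0.5, 9]); Subtracting the remaining from the first: none of the subtracted shapes is present at this height, so the 18×28.5 cube is unchanged — area = 513.00 mm². Checking containment: the cross-section at z = 17.25 is a subset of the cross-section at z = 9.15.

entirely on top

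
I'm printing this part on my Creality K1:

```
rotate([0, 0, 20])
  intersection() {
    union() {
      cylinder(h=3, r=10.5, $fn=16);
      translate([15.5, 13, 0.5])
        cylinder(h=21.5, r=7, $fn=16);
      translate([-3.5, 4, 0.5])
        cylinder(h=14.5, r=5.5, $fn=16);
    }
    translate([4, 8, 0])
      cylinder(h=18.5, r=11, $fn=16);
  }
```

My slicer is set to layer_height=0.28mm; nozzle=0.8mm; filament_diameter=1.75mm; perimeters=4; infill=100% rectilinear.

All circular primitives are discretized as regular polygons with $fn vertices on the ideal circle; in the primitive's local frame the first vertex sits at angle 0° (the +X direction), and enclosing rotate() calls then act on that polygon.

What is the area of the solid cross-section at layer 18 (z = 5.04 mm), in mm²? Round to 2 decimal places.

110.38 mm²

At z = 5.04 mm: the cylinder is not intersected at this z (z outside [0, 3]); the r=7 cylinder at (15.5, 13) gives a regular 16-gon of circumradius 7 (constant along its height) (area = (16/2)·7.000²·sin(360°/16) = 150.01 mm²); the r=5.5 cylinder at (-3.5, 4) gives a regular 16-gon of circumradius 5.5 (constant along its height) (area = (16/2)·5.500²·sin(360°/16) = 92.61 mm²); Taking the union: the 2 present regions are separate (no shared area or edge), so areas and boundary lengths simply add and each stays a separate island — area = 242.62 mm²; the r=11 cylinder at (4, 8) gives a regular 16-gon of circumradius 11 (constant along its height) (area = (16/2)·11.000²·sin(360°/16) = 370.44 mm²); Keeping only the common overlap: the r=11 cylinder at (4, 8) partially overlaps that combined region; clipping to the common part keeps 110.38 mm² — area = 110.38 mm²; (rotated 20° about Z; rotation is an isometry so areas/perimeters/island counts are preserved). Overall, the cross-section has 2 separate islands. Net area = 110.38 mm².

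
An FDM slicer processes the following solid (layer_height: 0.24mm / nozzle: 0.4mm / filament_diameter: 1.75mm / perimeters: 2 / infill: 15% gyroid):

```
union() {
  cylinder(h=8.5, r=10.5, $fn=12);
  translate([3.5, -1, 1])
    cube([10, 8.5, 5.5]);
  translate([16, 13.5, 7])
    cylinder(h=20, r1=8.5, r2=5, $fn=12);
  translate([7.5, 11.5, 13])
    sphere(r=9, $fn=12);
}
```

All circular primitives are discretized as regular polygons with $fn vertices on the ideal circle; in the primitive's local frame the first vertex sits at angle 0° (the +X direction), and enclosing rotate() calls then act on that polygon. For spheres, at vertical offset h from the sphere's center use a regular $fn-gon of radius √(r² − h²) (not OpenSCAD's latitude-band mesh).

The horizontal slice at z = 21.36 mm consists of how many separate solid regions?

1

At z = 21.36 mm: the cylinder is absent (z outside [0, 8.5]); the cube at (3.5, -1) is not intersected at this z (z outside [1, 6.5]); the cone at (16, 13.5): at t=0.718 of its height the radius interpolates to r₁+(r₂−r₁)t = 5.987, giving a regular 12-gon of that circumradius; the r=9 sphere at (7.5, 11.5) slices to a regular 12-gon of circumradius 3.333 (√(r²−h²) with h=8.36 from center); Merging all regions: the regions partially overlap (shared area 0.60 mm²), so overlapping operands fuse into one piece — 1 connected region. The result has 1 disconnected region.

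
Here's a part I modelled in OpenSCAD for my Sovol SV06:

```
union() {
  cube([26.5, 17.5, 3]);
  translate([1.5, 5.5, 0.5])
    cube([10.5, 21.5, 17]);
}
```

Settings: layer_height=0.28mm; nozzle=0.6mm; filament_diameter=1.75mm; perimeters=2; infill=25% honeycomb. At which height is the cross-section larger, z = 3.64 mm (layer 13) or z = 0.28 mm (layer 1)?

layer 1 (z = 0.28 mm)

Layer 13 (z = 3.64): the cube does not reach this height (z outside [0, 3]); the 10.5×21.5 cube at (1.5, 5.5) contributes its full rectangle (area 225.75 mm²); Combining (union): only the 10.5×21.5 cube at (1.5, 5.5) is present, so the union is just that shape — area = 225.75 mm². So its area = 225.75 mm². Layer 1 (z = 0.28): the 26.5×17.5 cube contributes its full rectangle (area 463.75 mm²); the cube at (1.5, 5.5) is not intersected at this z (z outside [0.5, 17.5]); Merging all regions: only the 26.5×17.5 cube is present, so the union is just that shape — area = 463.75 mm². So its area = 463.75 mm². Layer 1 is larger (463.75 vs 225.75 mm²).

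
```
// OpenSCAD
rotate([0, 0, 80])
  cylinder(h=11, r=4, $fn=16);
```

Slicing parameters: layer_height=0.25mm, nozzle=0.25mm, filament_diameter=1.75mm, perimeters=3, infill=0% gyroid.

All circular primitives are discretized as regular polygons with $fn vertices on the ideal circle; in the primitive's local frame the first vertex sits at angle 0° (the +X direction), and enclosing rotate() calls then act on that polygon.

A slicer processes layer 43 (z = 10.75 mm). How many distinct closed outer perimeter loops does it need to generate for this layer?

1

At z = 10.75 mm: the cylinder: section is a regular 16-gon, circumradius r=4; (rotated 80° about Z; rotation is an isometry so areas/perimeters/island counts are preserved). The result has 1 disconnected region.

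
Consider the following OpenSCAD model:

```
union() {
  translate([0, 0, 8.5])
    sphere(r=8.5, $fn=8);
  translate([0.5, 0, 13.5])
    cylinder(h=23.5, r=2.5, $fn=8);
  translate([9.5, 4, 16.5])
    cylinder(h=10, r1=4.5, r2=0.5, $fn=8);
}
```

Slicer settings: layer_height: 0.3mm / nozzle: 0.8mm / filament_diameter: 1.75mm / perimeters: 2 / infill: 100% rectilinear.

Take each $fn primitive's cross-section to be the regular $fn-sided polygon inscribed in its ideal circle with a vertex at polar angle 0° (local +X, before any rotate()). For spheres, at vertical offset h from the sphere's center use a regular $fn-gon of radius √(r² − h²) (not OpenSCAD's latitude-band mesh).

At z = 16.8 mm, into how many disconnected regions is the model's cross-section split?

2

At z = 16.8 mm: the r=8.5 sphere slices to a regular 8-gon of circumradius 1.833 (√(r²−h²) with h=8.3 from center); the r=2.5 cylinder at (0.5, 0) contributes a regular 8-gon of circumradius 2.5; the cone at (9.5, 4): at t=0.030 of its height the radius interpolates to r₁+(r₂−r₁)t = 4.380, giving a regular 8-gon of that circumradius; Taking the union: the regions partially overlap (shared area 9.50 mm²), so overlapping operands fuse into one piece — 2 connected regions. The result has 2 disconnected regions.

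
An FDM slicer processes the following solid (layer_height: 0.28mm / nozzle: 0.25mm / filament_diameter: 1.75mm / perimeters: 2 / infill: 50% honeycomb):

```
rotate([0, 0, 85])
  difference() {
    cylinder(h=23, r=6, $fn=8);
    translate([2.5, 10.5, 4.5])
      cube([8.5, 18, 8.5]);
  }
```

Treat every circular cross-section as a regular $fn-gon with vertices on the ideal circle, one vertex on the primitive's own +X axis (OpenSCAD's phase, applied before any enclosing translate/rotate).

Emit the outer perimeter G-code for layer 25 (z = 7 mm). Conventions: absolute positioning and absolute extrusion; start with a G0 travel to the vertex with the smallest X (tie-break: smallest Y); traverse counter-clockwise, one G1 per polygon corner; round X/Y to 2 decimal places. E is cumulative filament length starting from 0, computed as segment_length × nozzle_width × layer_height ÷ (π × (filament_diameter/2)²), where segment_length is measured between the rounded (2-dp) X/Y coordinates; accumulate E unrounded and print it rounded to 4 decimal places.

At z = 7 mm: the r=6 cylinder contributes a regular 8-gon of circumradius 6; the cube at (2.5, 10.5) is present — its section is the full 8.5×18 rectangle; Subtracting the remaining from the first: starting from the r=6 cylinder, the 8.5×18 cube at (2.5, 10.5) misses the remaining region (no effect) — 1 connected region; (whole slice rotated 85° about Z — lengths, areas and connectivity unchanged). The outline is a single polygon with 8 vertices. Extrusion per mm of travel: 0.25 × 0.28 / (π × 0.875²) = 0.029103. Accumulating E over each segment gives final E = 1.0698.

G0 X-5.98 Y0.52 Z7.00
G1 X-4.60 Y-3.86 E0.1336
G1 X-0.52 Y-5.98 E0.2675
G1 X3.86 Y-4.60 E0.4011
G1 X5.98 Y-0.52 E0.5349
G1 X4.60 Y3.86 E0.6686
G1 X0.52 Y5.98 E0.8024
G1 X-3.86 Y4.60 E0.9360
G1 X-5.98 Y0.52 E1.0698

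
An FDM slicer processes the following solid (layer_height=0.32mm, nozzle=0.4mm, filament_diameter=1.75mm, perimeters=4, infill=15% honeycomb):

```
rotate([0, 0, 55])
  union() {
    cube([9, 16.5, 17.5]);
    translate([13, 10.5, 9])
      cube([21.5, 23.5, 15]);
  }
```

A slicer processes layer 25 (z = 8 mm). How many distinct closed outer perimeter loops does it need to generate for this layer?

At z = 8 mm: the cube is present — its section is the full 9×16.5 rectangle; the cube at (13, 10.5) is not intersected at this z (z outside [9, 24]); Combining (union): only the 9×16.5 cube is present, so the union is just that shape — 1 connected region; (rotated 55° about Z; rotation is an isometry so areas/perimeters/island counts are preserved). The result has 1 disconnected region.

1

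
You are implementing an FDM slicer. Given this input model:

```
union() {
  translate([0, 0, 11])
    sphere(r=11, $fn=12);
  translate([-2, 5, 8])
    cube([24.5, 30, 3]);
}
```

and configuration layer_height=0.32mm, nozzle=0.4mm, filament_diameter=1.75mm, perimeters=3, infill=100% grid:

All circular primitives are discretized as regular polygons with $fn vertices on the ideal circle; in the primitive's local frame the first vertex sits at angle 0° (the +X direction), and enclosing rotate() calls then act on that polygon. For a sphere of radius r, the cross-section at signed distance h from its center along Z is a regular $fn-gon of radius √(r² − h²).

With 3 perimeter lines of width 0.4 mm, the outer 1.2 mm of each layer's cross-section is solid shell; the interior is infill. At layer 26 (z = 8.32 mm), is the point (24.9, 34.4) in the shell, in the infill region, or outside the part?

outside

At z = 8.32 mm: the r=11 sphere slices to a regular 12-gon of circumradius 10.669 (√(r²−h²) with h=2.68 from center); the 24.5×30 cube at (-2, 5) contributes its full rectangle; Merging all regions: the regions partially overlap (shared area 46.17 mm²), so overlapping operands fuse into one piece — 1 connected region. Overall, the cross-section is a single solid region. The nearest boundary edge runs (22.50, 35.00)→(22.50, 5.00); distance from the point to it = 2.40 mm. The point is not inside any of the regions above, so it lies outside the cross-section (2.40 mm from the nearest boundary).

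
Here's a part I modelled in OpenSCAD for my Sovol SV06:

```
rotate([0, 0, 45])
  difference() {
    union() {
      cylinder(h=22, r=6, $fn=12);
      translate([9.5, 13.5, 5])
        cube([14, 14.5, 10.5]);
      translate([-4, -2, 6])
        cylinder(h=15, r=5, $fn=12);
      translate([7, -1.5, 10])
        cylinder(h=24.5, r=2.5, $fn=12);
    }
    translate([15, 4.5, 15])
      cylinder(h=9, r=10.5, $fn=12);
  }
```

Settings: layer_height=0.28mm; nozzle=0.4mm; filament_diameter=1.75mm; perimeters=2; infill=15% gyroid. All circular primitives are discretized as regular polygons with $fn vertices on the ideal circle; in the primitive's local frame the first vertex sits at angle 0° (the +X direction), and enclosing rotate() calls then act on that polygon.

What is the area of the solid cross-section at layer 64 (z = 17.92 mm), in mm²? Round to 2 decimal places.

At z = 17.92 mm: the cylinder: section is a regular 12-gon, circumradius r=6 (area = (12/2)·6.000²·sin(360°/12) = 108.00 mm²); the cube at (9.5, 13.5) is not intersected at this z (z outside [5, 15.5]); the r=5 cylinder at (-4, -2) contributes a regular 12-gon of circumradius 5 (area = (12/2)·5.000²·sin(360°/12) = 75.00 mm²); the cylinder at (7, -1.5): section is a regular 12-gon, circumradius r=2.5 (area = (12/2)·2.500²·sin(360°/12) = 18.75 mm²); Merging all regions: the regions partially overlap — summed areas 201.75 mm² minus the doubly-counted overlap 46.49 mm² gives 155.26 mm² — area = 155.26 mm²; the r=10.5 cylinder at (15, 4.5) contributes a regular 12-gon of circumradius 10.5 (area = (12/2)·10.500²·sin(360°/12) = 330.75 mm²); Taking the first minus the rest: starting from the result so far (155.26 mm²), the r=10.5 cylinder at (15, 4.5) partially overlaps it — only the 10.96 mm² overlap (of its 330.75 mm²) is removed, clipping the outline — area = 144.30 mm²; (whole slice rotated 45° about Z — lengths, areas and connectivity unchanged). Overall, the cross-section is a single solid region. Net area = 144.30 mm².

144.30 mm²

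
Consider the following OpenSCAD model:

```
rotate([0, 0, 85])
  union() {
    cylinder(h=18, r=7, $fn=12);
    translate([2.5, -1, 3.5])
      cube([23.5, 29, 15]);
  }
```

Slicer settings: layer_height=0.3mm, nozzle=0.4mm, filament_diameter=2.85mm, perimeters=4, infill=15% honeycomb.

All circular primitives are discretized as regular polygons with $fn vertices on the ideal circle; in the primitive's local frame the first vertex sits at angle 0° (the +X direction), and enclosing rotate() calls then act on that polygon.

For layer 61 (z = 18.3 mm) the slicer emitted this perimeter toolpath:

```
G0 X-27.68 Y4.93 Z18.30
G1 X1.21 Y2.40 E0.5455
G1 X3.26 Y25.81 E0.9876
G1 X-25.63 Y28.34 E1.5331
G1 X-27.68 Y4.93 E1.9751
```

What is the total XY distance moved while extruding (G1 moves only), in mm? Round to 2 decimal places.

Sum the Euclidean lengths of each G1 segment: total = 105.00 mm.

105.00 mm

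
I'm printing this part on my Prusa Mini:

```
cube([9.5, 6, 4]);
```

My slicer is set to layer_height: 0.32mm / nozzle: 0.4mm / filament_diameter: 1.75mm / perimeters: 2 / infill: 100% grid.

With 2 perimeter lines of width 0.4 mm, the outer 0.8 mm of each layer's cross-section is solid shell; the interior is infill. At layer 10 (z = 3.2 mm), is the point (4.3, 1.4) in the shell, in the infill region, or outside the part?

infill

At z = 3.2 mm: the cube (footprint 9.5×6) is included at this height. Overall, the cross-section is a single solid region. The nearest boundary edge runs (0.00, 0.00)→(9.50, 0.00); distance from the point to it = 1.40 mm. The point is inside the cross-section and 1.40 mm from the nearest boundary — more than the 0.8 mm shell width (2 × 0.4), so it's in the infill interior.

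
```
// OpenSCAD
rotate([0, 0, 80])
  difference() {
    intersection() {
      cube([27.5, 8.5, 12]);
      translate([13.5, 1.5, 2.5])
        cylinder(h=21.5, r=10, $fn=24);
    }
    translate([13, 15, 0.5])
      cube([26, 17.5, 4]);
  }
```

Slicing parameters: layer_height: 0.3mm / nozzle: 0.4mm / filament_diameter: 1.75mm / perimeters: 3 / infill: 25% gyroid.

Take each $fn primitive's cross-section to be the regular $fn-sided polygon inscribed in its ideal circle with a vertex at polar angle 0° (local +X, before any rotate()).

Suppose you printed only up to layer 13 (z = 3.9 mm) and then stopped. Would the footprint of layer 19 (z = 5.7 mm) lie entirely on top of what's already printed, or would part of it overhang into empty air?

entirely on top

Compare the two slices. At z = 3.9: the cube is present — its section is the full 27.5×8.5 rectangle (area 233.75 mm²); the r=10 cylinder at (13.5, 1.5) gives a regular 24-gon of circumradius 10 (constant along its height) (area = (24/2)·10.000²·sin(360°/24) = 310.58 mm²); After intersecting: the r=10 cylinder at (13.5, 1.5) partially overlaps the 27.5×8.5 cube; clipping to the common part keeps 156.34 mm² — area = 156.34 mm²; the 26×17.5 cube at (13, 15) contributes its full rectangle (area 455.00 mm²); After the difference (first − rest): starting from the result so far (156.34 mm²), the 26×17.5 cube at (13, 15) misses the remaining region (no effect) — area = 156.34 mm²; (whole slice rotated 80° about Z — lengths, areas and connectivity unchanged). At z = 5.7: the cube (footprint 27.5×8.5) is included at this height (area 233.75 mm²); the cylinder at (13.5, 1.5): section is a regular 24-gon, circumradius r=10 (area = (24/2)·10.000²·sin(360°/24) = 310.58 mm²); Taking the intersection: the r=10 cylinder at (13.5, 1.5) partially overlaps the 27.5×8.5 cube; clipping to the common part keeps 156.34 mm² — area = 156.34 mm²; the cube at (13, 15) is not intersected at this z (z outside [0.5, 4.5]); Taking the first minus the rest: none of the subtracted shapes is present at this height, so the result so far is unchanged — area = 156.34 mm²; (rotated 80° about Z; rotation is an isometry so areas/perimeters/island counts are preserved). Checking containment: the cross-section at z = 5.7 is a subset of the cross-section at z = 3.9.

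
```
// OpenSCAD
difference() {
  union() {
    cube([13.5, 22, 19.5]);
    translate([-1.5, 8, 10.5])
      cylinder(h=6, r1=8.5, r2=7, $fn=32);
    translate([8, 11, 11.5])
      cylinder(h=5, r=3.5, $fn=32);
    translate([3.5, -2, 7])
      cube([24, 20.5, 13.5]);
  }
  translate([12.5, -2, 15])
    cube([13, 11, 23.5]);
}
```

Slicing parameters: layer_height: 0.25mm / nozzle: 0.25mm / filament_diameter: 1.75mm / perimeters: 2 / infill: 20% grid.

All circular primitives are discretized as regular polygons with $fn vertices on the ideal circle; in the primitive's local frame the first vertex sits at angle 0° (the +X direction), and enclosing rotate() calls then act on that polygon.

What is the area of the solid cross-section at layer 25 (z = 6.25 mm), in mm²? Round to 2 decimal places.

At z = 6.25 mm: the cube (footprint 13.5×22) is included at this height (area 297.00 mm²); the cone at (-1.5, 8) does not reach this height (z outside [10.5, 16.5]); the cylinder at (8, 11) is not intersected at this z (z outside [11.5, 16.5]); the cube at (3.5, -2) is not intersected at this z (z outside [7, 20.5]); Taking the union: only the 13.5×22 cube is present, so the union is just that shape — area = 297.00 mm²; the cube at (12.5, -2) does not reach this height (z outside [15, 38.5]); Taking the first minus the rest: none of the subtracted shapes is present at this height, so that combined region is unchanged — area = 297.00 mm². Overall, the cross-section is a single solid region. Net area = 297.00 mm².

297.00 mm²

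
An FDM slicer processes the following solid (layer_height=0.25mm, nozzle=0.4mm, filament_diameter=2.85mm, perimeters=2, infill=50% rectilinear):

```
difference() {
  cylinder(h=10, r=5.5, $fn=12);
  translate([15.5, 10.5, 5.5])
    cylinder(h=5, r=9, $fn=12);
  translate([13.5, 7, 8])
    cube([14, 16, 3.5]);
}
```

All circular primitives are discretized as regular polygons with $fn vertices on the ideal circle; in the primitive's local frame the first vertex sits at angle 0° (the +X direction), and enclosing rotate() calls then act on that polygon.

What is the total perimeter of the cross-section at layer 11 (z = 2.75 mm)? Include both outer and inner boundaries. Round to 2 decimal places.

34.16 mm

At z = 2.75 mm: the r=5.5 cylinder contributes a regular 12-gon of circumradius 5.5 (perimeter = 2·12·5.500·sin(180°/12) = 34.16 mm); the cylinder at (15.5, 10.5) is not intersected at this z (z outside [5.5, 10.5]); the cube at (13.5, 7) is not intersected at this z (z outside [8, 11.5]); After the difference (first − rest): none of the subtracted shapes is present at this height, so the r=5.5 cylinder is unchanged — boundary = 34.16 mm. Overall, the cross-section is a single solid region. Total boundary length (outer) = 34.16 mm.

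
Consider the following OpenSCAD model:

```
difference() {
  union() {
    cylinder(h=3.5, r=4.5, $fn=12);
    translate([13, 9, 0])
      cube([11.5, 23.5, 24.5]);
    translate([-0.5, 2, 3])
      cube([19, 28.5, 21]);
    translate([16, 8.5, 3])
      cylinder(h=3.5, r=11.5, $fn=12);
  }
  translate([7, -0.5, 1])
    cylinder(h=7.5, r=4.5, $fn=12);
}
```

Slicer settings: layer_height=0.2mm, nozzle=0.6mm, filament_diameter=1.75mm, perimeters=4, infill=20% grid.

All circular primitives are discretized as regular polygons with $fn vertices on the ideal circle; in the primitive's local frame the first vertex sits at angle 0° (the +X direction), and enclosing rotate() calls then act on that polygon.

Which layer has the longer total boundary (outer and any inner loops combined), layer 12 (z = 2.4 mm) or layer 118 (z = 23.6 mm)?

Layer 12 (z = 2.4): the cylinder: section is a regular 12-gon, circumradius r=4.5 (perimeter = 2·12·4.500·sin(180°/12) = 27.95 mm); the 11.5×23.5 cube at (13, 9) contributes its full rectangle (perimeter 70.00 mm); the cube at (-0.5, 2) does not reach this height (z outside [3, 24]); the cylinder at (16, 8.5) is not intersected at this z (z outside [3, 6.5]); Combining (union): the 2 present regions are separate (no shared area or edge), so areas and boundary lengths simply add and each stays a separate island — boundary = 97.95 mm; the cylinder at (7, -0.5): section is a regular 12-gon, circumradius r=4.5 (perimeter = 2·12·4.500·sin(180°/12) = 27.95 mm); After the difference (first − rest): starting from that combined region, the r=4.5 cylinder at (7, -0.5) partially overlaps it — only the 6.48 mm² overlap (of its 60.75 mm²) is removed, clipping the outline — boundary = 97.95 mm. So its perimeter = 97.95 mm. Layer 118 (z = 23.6): the cylinder does not reach this height (z outside [0, 3.5]); the cube at (13, 9) (footprint 11.5×23.5) is included at this height (perimeter 70.00 mm); the 19×28.5 cube at (-0.5, 2) contributes its full rectangle (perimeter 95.00 mm); the cylinder at (16, 8.5) is absent (z outside [3, 6.5]); Merging all regions: the regions partially overlap (shared area 118.25 mm²), so the edge portions inside another operand are dropped and the merged outline is re-measured after clipping — boundary = 111.00 mm; the cylinder at (7, -0.5) does not reach this height (z outside [1, 8.5]); Taking the first minus the rest: none of the subtracted shapes is present at this height, so that combined region is unchanged — boundary = 111.00 mm. So its perimeter = 111.00 mm. Layer 118 is larger (111.00 vs 97.95 mm).

layer 118 (z = 23.6 mm)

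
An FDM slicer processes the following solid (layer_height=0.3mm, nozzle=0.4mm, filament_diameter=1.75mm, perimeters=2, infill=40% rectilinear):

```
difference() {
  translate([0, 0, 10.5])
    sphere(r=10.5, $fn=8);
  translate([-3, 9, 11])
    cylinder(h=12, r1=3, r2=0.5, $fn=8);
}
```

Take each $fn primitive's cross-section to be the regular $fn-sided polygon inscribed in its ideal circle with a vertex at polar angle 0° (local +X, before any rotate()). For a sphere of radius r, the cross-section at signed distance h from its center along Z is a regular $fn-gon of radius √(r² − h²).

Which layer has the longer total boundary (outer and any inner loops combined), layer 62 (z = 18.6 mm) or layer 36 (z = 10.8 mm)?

Layer 62 (z = 18.6): the r=10.5 sphere slices to a regular 8-gon of circumradius 6.681 (√(r²−h²) with h=8.1 from center) (perimeter = 2·8·6.681·sin(180°/8) = 40.91 mm); the cone at (-3, 9) (r1=3→r2=0.5) has section circumradius 1.417 here — a regular 8-gon (perimeter = 2·8·1.417·sin(180°/8) = 8.67 mm); Subtracting the remaining from the first: starting from the r=10.5 sphere, the cone at (-3, 9) misses the remaining region (no effect) — boundary = 40.91 mm. So its perimeter = 40.91 mm. Layer 36 (z = 10.8): the r=10.5 sphere contributes a regular 8-gon of circumradius √(10.5²−0.3²) = 10.496 (perimeter = 2·8·10.496·sin(180°/8) = 64.26 mm); the cone at (-3, 9) does not reach this height (z outside [11, 23]); Taking the first minus the rest: none of the subtracted shapes is present at this height, so the r=10.5 sphere is unchanged — boundary = 64.26 mm. So its perimeter = 64.26 mm. Layer 36 is larger (64.26 vs 40.91 mm).

layer 36 (z = 10.8 mm)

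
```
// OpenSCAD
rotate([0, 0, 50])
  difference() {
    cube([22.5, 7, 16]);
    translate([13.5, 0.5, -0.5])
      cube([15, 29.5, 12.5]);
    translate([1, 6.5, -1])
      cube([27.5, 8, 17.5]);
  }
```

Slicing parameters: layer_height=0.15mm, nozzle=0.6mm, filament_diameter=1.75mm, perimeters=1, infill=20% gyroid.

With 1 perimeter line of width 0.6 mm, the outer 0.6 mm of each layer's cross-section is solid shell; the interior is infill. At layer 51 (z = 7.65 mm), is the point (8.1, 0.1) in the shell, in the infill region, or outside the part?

outside

At z = 7.65 mm: the cube (footprint 22.5×7) is included at this height; the cube at (13.5, 0.5) (footprint 15×29.5) is included at this height; the cube at (1, 6.5) is present — its section is the full 27.5×8 rectangle; After the difference (first − rest): starting from the 22.5×7 cube, the 15×29.5 cube at (13.5, 0.5) partially overlaps it — only the 58.50 mm² overlap (of its 442.50 mm²) is removed, clipping the outline; the 27.5×8 cube at (1, 6.5) partially overlaps it — only the 6.25 mm² overlap (of its 220.00 mm²) is removed, clipping the outline — 1 connected region; (rotated 50° about Z; rotation is an isometry so areas/perimeters/island counts are preserved). Overall, the cross-section is a single solid region. Undo the 50° rotation: the query point maps to (5.283, -6.141) in the un-rotated model frame. The nearest boundary edge runs (22.50, 0.00)→(0.00, 0.00); distance from the point to it = 6.14 mm. The point is not inside any of the regions above, so it lies outside the cross-section (6.14 mm from the nearest boundary).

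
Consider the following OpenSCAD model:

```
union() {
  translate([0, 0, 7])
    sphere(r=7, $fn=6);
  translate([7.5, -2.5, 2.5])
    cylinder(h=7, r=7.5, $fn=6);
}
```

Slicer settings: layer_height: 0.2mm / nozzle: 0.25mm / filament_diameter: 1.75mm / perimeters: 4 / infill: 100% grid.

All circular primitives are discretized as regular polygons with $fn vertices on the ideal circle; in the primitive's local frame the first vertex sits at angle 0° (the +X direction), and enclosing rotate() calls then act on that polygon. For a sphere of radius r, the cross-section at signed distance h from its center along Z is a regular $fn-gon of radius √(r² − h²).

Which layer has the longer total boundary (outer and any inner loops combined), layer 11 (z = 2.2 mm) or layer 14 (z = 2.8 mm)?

Layer 11 (z = 2.2): the r=7 sphere slices to a regular 6-gon of circumradius 5.095 (√(r²−h²) with h=4.8 from center) (perimeter = 2·6·5.095·sin(180°/6) = 30.57 mm); the cylinder at (7.5, -2.5) is absent (z outside [2.5, 9.5]); Taking the union: only the r=7 sphere is present, so the union is just that shape — boundary = 30.57 mm. So its perimeter = 30.57 mm. Layer 14 (z = 2.8): the r=7 sphere contributes a regular 6-gon of circumradius √(7²−4.2²) = 5.600 (perimeter = 2·6·5.600·sin(180°/6) = 33.60 mm); the cylinder at (7.5, -2.5): section is a regular 6-gon, circumradius r=7.5 (perimeter = 2·6·7.500·sin(180°/6) = 45.00 mm); Combining (union): the regions partially overlap (shared area 24.45 mm²), so the edge portions inside another operand are dropped and the merged outline is re-measured after clipping — boundary = 57.64 mm. So its perimeter = 57.64 mm. Layer 14 is larger (57.64 vs 30.57 mm).

layer 14 (z = 2.8 mm)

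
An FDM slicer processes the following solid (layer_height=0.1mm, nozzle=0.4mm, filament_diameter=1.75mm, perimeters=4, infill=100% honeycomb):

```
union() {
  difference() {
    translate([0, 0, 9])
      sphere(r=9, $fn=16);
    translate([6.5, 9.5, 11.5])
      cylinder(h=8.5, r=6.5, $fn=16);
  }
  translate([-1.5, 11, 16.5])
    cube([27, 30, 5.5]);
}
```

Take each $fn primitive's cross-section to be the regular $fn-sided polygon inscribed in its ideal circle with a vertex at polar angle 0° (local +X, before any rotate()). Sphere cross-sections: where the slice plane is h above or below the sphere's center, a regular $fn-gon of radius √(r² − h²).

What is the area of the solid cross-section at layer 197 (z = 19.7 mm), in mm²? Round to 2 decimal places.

810.00 mm²

At z = 19.7 mm: the sphere is not intersected at this z (|z−center|=10.700 > r=9); the r=6.5 cylinder at (6.5, 9.5) contributes a regular 16-gon of circumradius 6.5 (area = (16/2)·6.500²·sin(360°/16) = 129.35 mm²); After the difference (first − rest): the first operand is absent here, so nothing remains; the cube at (-1.5, 11) (footprint 27×30) is included at this height (area 810.00 mm²); Merging all regions: only the 27×30 cube at (-1.5, 11) is present, so the union is just that shape — area = 810.00 mm². Overall, the cross-section is a single solid region. Net area = 810.00 mm².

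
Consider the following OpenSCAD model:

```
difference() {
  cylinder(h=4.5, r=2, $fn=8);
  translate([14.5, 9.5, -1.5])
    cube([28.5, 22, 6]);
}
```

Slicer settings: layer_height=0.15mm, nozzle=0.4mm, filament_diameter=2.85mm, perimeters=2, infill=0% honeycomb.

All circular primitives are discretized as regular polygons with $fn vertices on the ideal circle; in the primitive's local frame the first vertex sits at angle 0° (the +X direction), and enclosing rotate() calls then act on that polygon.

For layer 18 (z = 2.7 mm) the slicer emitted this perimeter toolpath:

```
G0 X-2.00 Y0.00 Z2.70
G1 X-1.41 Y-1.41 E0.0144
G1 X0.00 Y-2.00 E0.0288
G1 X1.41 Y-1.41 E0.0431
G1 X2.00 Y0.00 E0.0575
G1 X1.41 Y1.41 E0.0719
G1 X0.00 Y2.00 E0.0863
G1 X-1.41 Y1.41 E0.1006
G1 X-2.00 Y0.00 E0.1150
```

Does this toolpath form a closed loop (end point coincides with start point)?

yes

Start point (G0): (-2.00, 0.00). End point (last G1): the path returns to the start — closed.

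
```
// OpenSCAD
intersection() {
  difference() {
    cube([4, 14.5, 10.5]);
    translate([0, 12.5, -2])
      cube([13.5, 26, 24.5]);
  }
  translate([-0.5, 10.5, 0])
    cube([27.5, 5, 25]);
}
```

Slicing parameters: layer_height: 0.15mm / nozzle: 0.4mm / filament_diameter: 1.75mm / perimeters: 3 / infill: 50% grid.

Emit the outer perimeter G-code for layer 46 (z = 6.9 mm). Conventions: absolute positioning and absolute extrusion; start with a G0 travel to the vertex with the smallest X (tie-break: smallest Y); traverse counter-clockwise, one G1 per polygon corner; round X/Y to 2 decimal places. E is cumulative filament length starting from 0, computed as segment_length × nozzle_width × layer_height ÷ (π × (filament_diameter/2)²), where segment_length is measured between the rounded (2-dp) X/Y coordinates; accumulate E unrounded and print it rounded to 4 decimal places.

G0 X0.00 Y10.50 Z6.90
G1 X4.00 Y10.50 E0.0998
G1 X4.00 Y12.50 E0.1497
G1 X0.00 Y12.50 E0.2495
G1 X0.00 Y10.50 E0.2993

At z = 6.9 mm: the 4×14.5 cube contributes its full rectangle; the cube at (0, 12.5) is present — its section is the full 13.5×26 rectangle; After the difference (first − rest): starting from the 4×14.5 cube, the 13.5×26 cube at (0, 12.5) partially overlaps it — only the 8.00 mm² overlap (of its 351.00 mm²) is removed, clipping the outline — 1 connected region; the cube at (-0.5, 10.5) is present — its section is the full 27.5×5 rectangle; Keeping only the common overlap: the 27.5×5 cube at (-0.5, 10.5) partially overlaps that combined region; clipping to the common part keeps 8.00 mm² — 1 connected region. The outline is a single polygon with 4 vertices. Extrusion per mm of travel: 0.4 × 0.15 / (π × 0.875²) = 0.024945. Accumulating E over each segment gives final E = 0.2993.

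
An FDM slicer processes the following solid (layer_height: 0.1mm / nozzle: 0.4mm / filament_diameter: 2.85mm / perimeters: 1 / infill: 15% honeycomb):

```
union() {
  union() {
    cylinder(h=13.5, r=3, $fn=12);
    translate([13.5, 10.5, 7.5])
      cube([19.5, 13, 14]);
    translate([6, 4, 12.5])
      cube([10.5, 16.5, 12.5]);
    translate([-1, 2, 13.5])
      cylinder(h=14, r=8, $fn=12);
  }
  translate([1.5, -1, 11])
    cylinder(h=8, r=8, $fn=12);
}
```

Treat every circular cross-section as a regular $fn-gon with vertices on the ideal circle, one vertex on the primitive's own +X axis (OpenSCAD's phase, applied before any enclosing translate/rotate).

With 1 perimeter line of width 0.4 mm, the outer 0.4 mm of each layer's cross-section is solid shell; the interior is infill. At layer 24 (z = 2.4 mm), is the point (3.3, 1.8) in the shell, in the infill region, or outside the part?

At z = 2.4 mm: the r=3 cylinder gives a regular 12-gon of circumradius 3 (constant along its height); the cube at (13.5, 10.5) does not reach this height (z outside [7.5, 21.5]); the cube at (6, 4) does not reach this height (z outside [12.5, 25]); the cylinder at (-1, 2) is not intersected at this z (z outside [13.5, 27.5]); Merging all regions: only the r=3 cylinder is present, so the union is just that shape — 1 connected region; the cylinder at (1.5, -1) does not reach this height (z outside [11, 19]); Merging all regions: only that combined region is present, so the union is just that shape — 1 connected region. Overall, the cross-section is a single solid region. The nearest boundary edge runs (3.00, 0.00)→(2.60, 1.50); distance from the point to it = 0.76 mm. The point is not inside any of the regions above, so it lies outside the cross-section (0.76 mm from the nearest boundary).

outside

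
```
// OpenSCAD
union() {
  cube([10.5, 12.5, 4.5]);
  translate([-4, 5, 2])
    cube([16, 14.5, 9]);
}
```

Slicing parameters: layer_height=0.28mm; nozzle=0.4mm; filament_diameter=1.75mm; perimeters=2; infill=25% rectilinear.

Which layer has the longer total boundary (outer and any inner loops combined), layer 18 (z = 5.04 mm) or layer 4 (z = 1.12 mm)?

Layer 18 (z = 5.04): the cube does not reach this height (z outside [0, 4.5]); the cube at (-4, 5) is present — its section is the full 16×14.5 rectangle (perimeter 61.00 mm); Taking the union: only the 16×14.5 cube at (-4, 5) is present, so the union is just that shape — boundary = 61.00 mm. So its perimeter = 61.00 mm. Layer 4 (z = 1.12): the cube (footprint 10.5×12.5) is included at this height (perimeter 46.00 mm); the cube at (-4, 5) is absent (z outside [2, 11]); Combining (union): only the 10.5×12.5 cube is present, so the union is just that shape — boundary = 46.00 mm. So its perimeter = 46.00 mm. Layer 18 is larger (61.00 vs 46.00 mm).

layer 18 (z = 5.04 mm)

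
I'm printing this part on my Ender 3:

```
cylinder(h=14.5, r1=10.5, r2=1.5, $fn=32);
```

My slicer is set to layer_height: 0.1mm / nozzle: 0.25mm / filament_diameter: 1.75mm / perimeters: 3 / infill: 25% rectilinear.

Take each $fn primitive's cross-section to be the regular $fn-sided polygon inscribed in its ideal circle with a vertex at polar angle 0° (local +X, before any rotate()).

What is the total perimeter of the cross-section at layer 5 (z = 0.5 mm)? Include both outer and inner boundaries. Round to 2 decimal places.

At z = 0.5 mm: the cone contributes a regular 32-gon of circumradius 10.190 (interpolated between r1=10.5 and r2=1.5 at t=0.034) (perimeter = 2·32·10.190·sin(180°/32) = 63.92 mm). Overall, the cross-section is a single solid region. Total boundary length (outer) = 63.92 mm.

63.92 mm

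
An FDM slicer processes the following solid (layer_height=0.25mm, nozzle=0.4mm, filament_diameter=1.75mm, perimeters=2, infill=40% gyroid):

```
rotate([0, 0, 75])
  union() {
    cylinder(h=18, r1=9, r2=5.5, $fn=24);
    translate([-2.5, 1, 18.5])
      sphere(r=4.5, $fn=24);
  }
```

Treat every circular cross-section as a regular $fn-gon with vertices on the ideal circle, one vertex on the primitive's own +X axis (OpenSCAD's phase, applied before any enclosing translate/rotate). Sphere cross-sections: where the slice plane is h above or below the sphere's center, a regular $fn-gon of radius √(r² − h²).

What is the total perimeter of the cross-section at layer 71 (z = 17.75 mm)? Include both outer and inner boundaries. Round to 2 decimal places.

37.18 mm

At z = 17.75 mm: the cone (r1=9→r2=5.5) has section circumradius 5.549 here — a regular 24-gon (perimeter = 2·24·5.549·sin(180°/24) = 34.76 mm); the r=4.5 sphere at (-2.5, 1) contributes a regular 24-gon of circumradius √(4.5²−0.75²) = 4.437 (perimeter = 2·24·4.437·sin(180°/24) = 27.80 mm); Taking the union: the regions partially overlap (shared area 49.62 mm²), so the edge portions inside another operand are dropped and the merged outline is re-measured after clipping — boundary = 37.18 mm; (rotated 75° about Z; rotation is an isometry so areas/perimeters/island counts are preserved). Overall, the cross-section is a single solid region. Total boundary length (outer) = 37.18 mm.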